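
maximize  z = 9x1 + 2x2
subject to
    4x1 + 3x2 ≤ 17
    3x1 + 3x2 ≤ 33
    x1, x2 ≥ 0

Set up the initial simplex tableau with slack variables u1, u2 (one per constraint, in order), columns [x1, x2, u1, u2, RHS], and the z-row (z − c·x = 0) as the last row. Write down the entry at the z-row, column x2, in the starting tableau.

-2

The z-row carries the negated objective coefficients: the x2 entry is -2.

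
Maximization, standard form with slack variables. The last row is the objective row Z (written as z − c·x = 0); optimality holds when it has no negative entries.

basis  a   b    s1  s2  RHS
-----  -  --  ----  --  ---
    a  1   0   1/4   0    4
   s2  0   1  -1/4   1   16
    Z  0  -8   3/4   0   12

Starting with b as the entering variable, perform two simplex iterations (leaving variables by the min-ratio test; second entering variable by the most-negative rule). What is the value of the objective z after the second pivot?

Ratio test on column b — row 1: entry 0 ≤ 0; row 2: 16/1 = 16. Minimum is 16 at row 2 (s2 leaves); pivot element 1.
Pivot on row 2; the Z-row RHS becomes 12 − (-8)·16 = 140.
Next entering variable (most negative Z-row entry -5/4): s1.
Ratio test on column s1 — row 1: 4/(1/4) = 16; row 2: entry -1/4 ≤ 0. Minimum is 16 at row 1 (a leaves); pivot element 1/4.
After the second pivot the Z-row RHS is 140 − (-5/4)·16 = 160.

160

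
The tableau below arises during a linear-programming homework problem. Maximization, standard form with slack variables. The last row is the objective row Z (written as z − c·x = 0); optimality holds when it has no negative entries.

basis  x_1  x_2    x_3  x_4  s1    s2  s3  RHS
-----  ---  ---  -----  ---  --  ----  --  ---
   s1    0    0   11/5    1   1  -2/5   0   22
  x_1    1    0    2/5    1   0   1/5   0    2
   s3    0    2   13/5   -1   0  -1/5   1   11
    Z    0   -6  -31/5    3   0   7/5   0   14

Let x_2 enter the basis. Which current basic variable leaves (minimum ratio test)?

s3

Column x_2 entries and ratios — s1: 0 ≤ 0, skip; x_1: 0 ≤ 0, skip; s3: 11/2 = 11/2.
Smallest ratio is 11/2 in the row of s3, so s3 leaves.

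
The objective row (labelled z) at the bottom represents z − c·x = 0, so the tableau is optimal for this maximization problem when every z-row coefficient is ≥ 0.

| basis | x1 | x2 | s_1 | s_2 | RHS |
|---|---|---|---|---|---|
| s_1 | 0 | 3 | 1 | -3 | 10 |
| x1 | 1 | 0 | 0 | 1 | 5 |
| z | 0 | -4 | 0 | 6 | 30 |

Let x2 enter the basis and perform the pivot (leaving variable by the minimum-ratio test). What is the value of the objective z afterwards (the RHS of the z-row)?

Ratio test on column x2 — row 1: 10/3 = 10/3; row 2: entry 0 ≤ 0. Minimum is 10/3 at row 1 (s_1 leaves); pivot element 3.
Pivot on row 1; the z-row RHS becomes 30 − (-4)·(10/3) = 130/3.

130/3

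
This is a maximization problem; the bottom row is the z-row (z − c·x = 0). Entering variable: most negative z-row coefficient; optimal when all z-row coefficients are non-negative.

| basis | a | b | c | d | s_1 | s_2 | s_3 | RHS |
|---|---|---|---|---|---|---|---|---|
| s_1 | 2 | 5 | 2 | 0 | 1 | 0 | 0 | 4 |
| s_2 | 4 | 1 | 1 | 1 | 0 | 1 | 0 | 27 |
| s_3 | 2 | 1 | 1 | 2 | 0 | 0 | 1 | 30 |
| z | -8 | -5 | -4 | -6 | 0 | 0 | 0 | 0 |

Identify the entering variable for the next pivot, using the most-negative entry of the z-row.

a

Negative z-row entries: a: -8, b: -5, c: -4, d: -6.
The most negative is -8 in column a, so a enters.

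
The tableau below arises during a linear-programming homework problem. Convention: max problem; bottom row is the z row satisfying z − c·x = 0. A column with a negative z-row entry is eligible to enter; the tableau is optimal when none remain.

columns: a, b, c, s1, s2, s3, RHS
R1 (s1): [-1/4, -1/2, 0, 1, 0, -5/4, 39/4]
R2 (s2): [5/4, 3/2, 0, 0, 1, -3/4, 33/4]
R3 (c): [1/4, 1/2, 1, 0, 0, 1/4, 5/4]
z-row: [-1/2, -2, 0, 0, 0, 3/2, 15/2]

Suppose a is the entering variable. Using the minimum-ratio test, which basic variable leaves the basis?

c

Column a entries and ratios — s1: -1/4 ≤ 0, skip; s2: (33/4)/(5/4) = 33/5; c: (5/4)/(1/4) = 5.
Smallest ratio is 5 in the row of c, so c leaves.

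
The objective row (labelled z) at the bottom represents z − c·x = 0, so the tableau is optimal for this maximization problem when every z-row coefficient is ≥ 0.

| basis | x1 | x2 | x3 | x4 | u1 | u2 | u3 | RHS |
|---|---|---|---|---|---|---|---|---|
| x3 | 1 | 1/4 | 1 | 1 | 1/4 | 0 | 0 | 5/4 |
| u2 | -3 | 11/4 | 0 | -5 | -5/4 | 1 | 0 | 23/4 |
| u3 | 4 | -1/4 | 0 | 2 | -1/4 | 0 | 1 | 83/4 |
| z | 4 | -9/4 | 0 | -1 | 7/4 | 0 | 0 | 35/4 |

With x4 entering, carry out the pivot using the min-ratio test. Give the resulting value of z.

Ratio test on column x4 — row 1: (5/4)/1 = 5/4; row 2: entry -5 ≤ 0; row 3: (83/4)/2 = 83/8. Minimum is 5/4 at row 1 (x3 leaves); pivot element 1.
Pivot on row 1; the z-row RHS becomes 35/4 − (-1)·(5/4) = 10.

10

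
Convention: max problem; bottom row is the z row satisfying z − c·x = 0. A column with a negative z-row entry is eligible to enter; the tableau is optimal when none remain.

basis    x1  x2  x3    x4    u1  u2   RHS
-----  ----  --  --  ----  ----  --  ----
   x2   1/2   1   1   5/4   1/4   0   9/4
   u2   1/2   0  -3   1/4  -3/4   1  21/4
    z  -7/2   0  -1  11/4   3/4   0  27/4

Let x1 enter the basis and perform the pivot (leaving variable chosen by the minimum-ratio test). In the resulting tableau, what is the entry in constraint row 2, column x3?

Ratio test on column x1 — row 1: (9/4)/(1/2) = 9/2; row 2: (21/4)/(1/2) = 21/2. Minimum is 9/2 at row 1 (x2 leaves); pivot element 1/2.
Divide row 1 by 1/2; eliminate column x1 from the other rows.
Row 2 update in column x3: -3 − (1/2)·2 = -4.

-4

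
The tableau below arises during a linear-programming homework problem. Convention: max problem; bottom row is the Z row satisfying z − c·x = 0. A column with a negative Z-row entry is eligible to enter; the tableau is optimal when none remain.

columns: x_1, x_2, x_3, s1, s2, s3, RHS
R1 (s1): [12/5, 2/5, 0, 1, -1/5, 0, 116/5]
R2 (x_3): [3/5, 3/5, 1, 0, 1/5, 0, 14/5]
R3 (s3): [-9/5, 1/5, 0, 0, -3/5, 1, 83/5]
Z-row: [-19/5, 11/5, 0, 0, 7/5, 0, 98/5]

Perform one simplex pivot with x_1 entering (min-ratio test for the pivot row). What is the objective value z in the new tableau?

112/3

Ratio test on column x_1 — row 1: (116/5)/(12/5) = 29/3; row 2: (14/5)/(3/5) = 14/3; row 3: entry -9/5 ≤ 0. Minimum is 14/3 at row 2 (x_3 leaves); pivot element 3/5.
Pivot on row 2; the Z-row RHS becomes 98/5 − (-19/5)·(14/3) = 112/3.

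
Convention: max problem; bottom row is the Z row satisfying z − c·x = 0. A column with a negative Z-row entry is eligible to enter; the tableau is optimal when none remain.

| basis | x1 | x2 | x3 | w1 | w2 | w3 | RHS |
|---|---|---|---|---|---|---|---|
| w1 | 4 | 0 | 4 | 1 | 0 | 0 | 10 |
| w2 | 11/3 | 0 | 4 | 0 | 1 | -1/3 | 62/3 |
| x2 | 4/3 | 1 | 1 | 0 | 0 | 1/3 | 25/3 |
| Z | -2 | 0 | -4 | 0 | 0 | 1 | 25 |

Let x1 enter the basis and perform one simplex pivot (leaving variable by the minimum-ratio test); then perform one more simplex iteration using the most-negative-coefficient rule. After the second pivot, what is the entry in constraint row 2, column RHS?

32/3

Ratio test on column x1 — row 1: 10/4 = 5/2; row 2: (62/3)/(11/3) = 62/11; row 3: (25/3)/(4/3) = 25/4. Minimum is 5/2 at row 1 (w1 leaves); pivot element 4.
Divide row 1 by 4; eliminate column x1 from the other rows.
Second iteration: most negative Z-row entry is -2 in column x3, so x3 enters.
Ratio test on column x3 — row 1: (5/2)/1 = 5/2; row 2: (23/2)/(1/3) = 69/2; row 3: entry -1/3 ≤ 0. Minimum is 5/2 at row 1 (x1 leaves); pivot element 1.
Divide row 1 by 1; eliminate column x3 from the other rows.
After both pivots, the entry at constraint row 2, column RHS is 32/3.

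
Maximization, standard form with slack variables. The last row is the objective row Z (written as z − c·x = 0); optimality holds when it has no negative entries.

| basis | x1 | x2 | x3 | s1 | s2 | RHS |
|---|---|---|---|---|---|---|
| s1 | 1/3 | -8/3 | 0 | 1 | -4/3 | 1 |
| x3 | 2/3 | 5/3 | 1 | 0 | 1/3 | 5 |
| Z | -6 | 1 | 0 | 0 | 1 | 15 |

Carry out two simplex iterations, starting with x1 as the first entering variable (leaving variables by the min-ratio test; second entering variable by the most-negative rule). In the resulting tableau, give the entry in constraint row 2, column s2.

3/7

Ratio test on column x1 — row 1: 1/(1/3) = 3; row 2: 5/(2/3) = 15/2. Minimum is 3 at row 1 (s1 leaves); pivot element 1/3.
Divide row 1 by 1/3; eliminate column x1 from the other rows.
Second iteration: most negative Z-row entry is -47 in column x2, so x2 enters.
Ratio test on column x2 — row 1: entry -8 ≤ 0; row 2: 3/7 = 3/7. Minimum is 3/7 at row 2 (x3 leaves); pivot element 7.
Divide row 2 by 7; eliminate column x2 from the other rows.
After both pivots, the entry at constraint row 2, column s2 is 3/7.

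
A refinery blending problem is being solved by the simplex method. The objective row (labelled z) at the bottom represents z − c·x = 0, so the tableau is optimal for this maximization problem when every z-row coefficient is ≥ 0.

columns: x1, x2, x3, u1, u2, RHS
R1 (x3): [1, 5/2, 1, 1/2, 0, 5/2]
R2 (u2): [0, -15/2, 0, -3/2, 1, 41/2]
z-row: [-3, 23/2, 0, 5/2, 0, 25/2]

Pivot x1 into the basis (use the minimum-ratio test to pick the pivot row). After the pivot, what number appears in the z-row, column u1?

4

Ratio test on column x1 — row 1: (5/2)/1 = 5/2; row 2: entry 0 ≤ 0. Minimum is 5/2 at row 1 (x3 leaves); pivot element 1.
Divide row 1 by 1; eliminate column x1 from the other rows.
z-row update in column u1: 5/2 − (-3)·(1/2) = 4.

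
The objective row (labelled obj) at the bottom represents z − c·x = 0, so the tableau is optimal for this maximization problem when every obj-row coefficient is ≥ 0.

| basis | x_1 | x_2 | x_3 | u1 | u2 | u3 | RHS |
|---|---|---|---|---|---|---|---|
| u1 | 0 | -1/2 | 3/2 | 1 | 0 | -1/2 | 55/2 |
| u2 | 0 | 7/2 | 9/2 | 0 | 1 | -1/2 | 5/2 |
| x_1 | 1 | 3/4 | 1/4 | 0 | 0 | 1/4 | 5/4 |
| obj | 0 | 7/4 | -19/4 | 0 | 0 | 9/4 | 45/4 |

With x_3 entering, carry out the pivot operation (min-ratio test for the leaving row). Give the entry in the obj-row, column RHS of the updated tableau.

Ratio test on column x_3 — row 1: (55/2)/(3/2) = 55/3; row 2: (5/2)/(9/2) = 5/9; row 3: (5/4)/(1/4) = 5. Minimum is 5/9 at row 2 (u2 leaves); pivot element 9/2.
Divide row 2 by 9/2; eliminate column x_3 from the other rows.
obj-row update in column RHS: 45/4 − (-19/4)·(5/9) = 125/9.

125/9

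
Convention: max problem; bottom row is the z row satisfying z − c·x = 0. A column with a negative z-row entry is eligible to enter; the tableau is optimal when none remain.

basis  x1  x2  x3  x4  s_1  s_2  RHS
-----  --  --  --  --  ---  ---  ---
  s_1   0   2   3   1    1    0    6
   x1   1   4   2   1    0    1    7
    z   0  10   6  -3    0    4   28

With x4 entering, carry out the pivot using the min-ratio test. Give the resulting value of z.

46

Ratio test on column x4 — row 1: 6/1 = 6; row 2: 7/1 = 7. Minimum is 6 at row 1 (s_1 leaves); pivot element 1.
Pivot on row 1; the z-row RHS becomes 28 − (-3)·6 = 46.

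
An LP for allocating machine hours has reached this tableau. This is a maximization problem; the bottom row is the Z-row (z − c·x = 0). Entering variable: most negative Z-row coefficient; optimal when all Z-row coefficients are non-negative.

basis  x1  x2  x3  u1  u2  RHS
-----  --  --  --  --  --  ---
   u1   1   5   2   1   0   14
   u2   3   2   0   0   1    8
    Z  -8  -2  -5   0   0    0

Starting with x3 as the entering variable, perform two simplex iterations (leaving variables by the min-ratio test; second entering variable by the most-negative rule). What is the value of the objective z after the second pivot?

149/3

Ratio test on column x3 — row 1: 14/2 = 7; row 2: entry 0 ≤ 0. Minimum is 7 at row 1 (u1 leaves); pivot element 2.
Pivot on row 1; the Z-row RHS becomes 0 − (-5)·7 = 35.
Next entering variable (most negative Z-row entry -11/2): x1.
Ratio test on column x1 — row 1: 7/(1/2) = 14; row 2: 8/3 = 8/3. Minimum is 8/3 at row 2 (u2 leaves); pivot element 3.
After the second pivot the Z-row RHS is 35 − (-11/2)·(8/3) = 149/3.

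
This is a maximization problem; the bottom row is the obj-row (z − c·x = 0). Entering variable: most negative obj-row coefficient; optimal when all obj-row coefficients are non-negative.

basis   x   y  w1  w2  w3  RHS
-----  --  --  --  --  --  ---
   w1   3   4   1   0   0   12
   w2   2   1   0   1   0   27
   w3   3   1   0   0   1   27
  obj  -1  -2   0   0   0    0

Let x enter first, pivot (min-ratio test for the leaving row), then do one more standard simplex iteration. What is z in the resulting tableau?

6

Ratio test on column x — row 1: 12/3 = 4; row 2: 27/2 = 27/2; row 3: 27/3 = 9. Minimum is 4 at row 1 (w1 leaves); pivot element 3.
Pivot on row 1; the obj-row RHS becomes 0 − (-1)·4 = 4.
Next entering variable (most negative obj-row entry -2/3): y.
Ratio test on column y — row 1: 4/(4/3) = 3; row 2: entry -5/3 ≤ 0; row 3: entry -3 ≤ 0. Minimum is 3 at row 1 (x leaves); pivot element 4/3.
After the second pivot the obj-row RHS is 4 − (-2/3)·3 = 6.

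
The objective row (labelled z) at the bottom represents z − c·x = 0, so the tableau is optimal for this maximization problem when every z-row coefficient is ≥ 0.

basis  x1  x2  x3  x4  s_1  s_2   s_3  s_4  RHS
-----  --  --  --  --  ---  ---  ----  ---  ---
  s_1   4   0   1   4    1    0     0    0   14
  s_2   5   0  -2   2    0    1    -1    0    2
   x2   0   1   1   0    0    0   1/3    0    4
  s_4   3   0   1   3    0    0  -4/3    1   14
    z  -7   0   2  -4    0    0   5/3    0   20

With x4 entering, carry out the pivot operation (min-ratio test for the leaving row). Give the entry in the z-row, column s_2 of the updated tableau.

2

Ratio test on column x4 — row 1: 14/4 = 7/2; row 2: 2/2 = 1; row 3: entry 0 ≤ 0; row 4: 14/3 = 14/3. Minimum is 1 at row 2 (s_2 leaves); pivot element 2.
Divide row 2 by 2; eliminate column x4 from the other rows.
z-row update in column s_2: 0 − (-4)·(1/2) = 2.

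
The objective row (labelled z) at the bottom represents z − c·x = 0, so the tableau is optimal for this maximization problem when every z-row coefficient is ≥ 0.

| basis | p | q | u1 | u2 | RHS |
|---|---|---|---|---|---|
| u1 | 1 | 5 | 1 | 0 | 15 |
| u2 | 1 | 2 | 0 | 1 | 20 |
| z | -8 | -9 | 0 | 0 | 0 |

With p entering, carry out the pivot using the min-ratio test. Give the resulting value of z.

Ratio test on column p — row 1: 15/1 = 15; row 2: 20/1 = 20. Minimum is 15 at row 1 (u1 leaves); pivot element 1.
Pivot on row 1; the z-row RHS becomes 0 − (-8)·15 = 120.

120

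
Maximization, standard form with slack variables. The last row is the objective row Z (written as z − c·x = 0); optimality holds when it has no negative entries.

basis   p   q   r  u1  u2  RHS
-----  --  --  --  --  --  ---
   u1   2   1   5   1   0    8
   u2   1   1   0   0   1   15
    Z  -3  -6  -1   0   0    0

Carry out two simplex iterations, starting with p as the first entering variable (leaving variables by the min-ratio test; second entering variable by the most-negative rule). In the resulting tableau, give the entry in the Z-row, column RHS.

48

Ratio test on column p — row 1: 8/2 = 4; row 2: 15/1 = 15. Minimum is 4 at row 1 (u1 leaves); pivot element 2.
Divide row 1 by 2; eliminate column p from the other rows.
Second iteration: most negative Z-row entry is -9/2 in column q, so q enters.
Ratio test on column q — row 1: 4/(1/2) = 8; row 2: 11/(1/2) = 22. Minimum is 8 at row 1 (p leaves); pivot element 1/2.
Divide row 1 by 1/2; eliminate column q from the other rows.
After both pivots, the entry at the Z-row, column RHS is 48.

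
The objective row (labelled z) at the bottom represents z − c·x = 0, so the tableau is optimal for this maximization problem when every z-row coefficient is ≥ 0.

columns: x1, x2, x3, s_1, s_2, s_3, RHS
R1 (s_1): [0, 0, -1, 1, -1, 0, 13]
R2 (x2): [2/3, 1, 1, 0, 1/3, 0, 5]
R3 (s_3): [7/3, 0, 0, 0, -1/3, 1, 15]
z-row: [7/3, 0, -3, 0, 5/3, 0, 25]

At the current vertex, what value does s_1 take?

s_1 is basic (row 1); its value is the RHS of that row, 13.

13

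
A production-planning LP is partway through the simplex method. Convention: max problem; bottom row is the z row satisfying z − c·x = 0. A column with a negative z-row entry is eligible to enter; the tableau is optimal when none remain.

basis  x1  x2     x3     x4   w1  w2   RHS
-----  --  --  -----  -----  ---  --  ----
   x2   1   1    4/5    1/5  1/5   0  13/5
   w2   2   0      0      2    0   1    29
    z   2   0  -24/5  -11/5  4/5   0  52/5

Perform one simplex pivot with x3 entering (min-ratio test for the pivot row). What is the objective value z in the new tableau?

26

Ratio test on column x3 — row 1: (13/5)/(4/5) = 13/4; row 2: entry 0 ≤ 0. Minimum is 13/4 at row 1 (x2 leaves); pivot element 4/5.
Pivot on row 1; the z-row RHS becomes 52/5 − (-24/5)·(13/4) = 26.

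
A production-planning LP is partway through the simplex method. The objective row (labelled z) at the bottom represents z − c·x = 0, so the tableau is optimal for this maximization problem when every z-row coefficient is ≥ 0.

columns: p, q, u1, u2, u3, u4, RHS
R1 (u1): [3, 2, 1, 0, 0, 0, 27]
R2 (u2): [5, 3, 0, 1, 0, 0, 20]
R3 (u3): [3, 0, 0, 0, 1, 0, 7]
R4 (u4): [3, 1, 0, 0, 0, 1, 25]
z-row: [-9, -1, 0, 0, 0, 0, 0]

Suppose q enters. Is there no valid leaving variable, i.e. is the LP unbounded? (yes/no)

Column q has positive entries in row(s) 1, 2, 4, so the ratio test bounds it — not unbounded.

no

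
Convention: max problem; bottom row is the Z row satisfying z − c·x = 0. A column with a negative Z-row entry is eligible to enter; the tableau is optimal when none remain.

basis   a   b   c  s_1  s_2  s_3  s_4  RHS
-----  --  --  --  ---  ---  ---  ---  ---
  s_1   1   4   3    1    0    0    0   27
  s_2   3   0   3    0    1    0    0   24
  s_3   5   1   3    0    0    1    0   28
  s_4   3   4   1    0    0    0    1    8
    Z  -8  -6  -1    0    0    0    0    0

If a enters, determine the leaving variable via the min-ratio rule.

Column a entries and ratios — s_1: 27/1 = 27; s_2: 24/3 = 8; s_3: 28/5 = 28/5; s_4: 8/3 = 8/3.
Smallest ratio is 8/3 in the row of s_4, so s_4 leaves.

s_4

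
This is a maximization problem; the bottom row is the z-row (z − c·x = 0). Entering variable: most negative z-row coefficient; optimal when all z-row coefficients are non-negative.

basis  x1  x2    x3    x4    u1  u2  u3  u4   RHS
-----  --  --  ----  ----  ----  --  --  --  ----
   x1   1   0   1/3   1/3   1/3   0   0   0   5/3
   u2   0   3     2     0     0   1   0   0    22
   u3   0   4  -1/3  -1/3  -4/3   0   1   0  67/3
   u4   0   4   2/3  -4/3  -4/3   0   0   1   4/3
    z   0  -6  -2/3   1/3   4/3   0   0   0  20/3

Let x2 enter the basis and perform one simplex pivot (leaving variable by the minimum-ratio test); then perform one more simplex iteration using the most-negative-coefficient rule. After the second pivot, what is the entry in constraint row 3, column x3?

Ratio test on column x2 — row 1: entry 0 ≤ 0; row 2: 22/3 = 22/3; row 3: (67/3)/4 = 67/12; row 4: (4/3)/4 = 1/3. Minimum is 1/3 at row 4 (u4 leaves); pivot element 4.
Divide row 4 by 4; eliminate column x2 from the other rows.
Second iteration: most negative z-row entry is -5/3 in column x4, so x4 enters.
Ratio test on column x4 — row 1: (5/3)/(1/3) = 5; row 2: 21/1 = 21; row 3: 21/1 = 21; row 4: entry -1/3 ≤ 0. Minimum is 5 at row 1 (x1 leaves); pivot element 1/3.
Divide row 1 by 1/3; eliminate column x4 from the other rows.
After both pivots, the entry at constraint row 3, column x3 is -2.

-2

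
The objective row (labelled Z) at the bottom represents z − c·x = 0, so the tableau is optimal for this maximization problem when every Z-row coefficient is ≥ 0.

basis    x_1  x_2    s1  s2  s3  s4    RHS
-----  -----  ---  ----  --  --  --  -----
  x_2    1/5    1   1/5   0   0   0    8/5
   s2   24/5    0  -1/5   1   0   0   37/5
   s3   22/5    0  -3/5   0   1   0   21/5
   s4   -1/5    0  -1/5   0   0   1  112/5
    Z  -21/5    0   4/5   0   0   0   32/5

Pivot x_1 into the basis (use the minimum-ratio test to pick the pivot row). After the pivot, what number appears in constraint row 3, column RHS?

Ratio test on column x_1 — row 1: (8/5)/(1/5) = 8; row 2: (37/5)/(24/5) = 37/24; row 3: (21/5)/(22/5) = 21/22; row 4: entry -1/5 ≤ 0. Minimum is 21/22 at row 3 (s3 leaves); pivot element 22/5.
Divide row 3 by 22/5; eliminate column x_1 from the other rows.
In the new row 3, the RHS entry is the old entry divided by the pivot: (21/5)/(22/5) = 21/22.

21/22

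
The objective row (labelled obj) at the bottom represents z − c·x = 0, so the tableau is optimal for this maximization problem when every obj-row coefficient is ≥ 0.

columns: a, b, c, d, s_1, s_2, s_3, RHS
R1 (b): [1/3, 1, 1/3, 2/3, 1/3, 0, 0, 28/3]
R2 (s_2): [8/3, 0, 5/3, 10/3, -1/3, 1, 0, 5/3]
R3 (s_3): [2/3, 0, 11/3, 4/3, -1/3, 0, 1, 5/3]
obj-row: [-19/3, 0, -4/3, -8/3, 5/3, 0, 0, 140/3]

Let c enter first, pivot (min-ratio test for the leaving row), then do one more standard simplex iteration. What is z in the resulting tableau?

645/13

Ratio test on column c — row 1: (28/3)/(1/3) = 28; row 2: (5/3)/(5/3) = 1; row 3: (5/3)/(11/3) = 5/11. Minimum is 5/11 at row 3 (s_3 leaves); pivot element 11/3.
Pivot on row 3; the obj-row RHS becomes 140/3 − (-4/3)·(5/11) = 520/11.
Next entering variable (most negative obj-row entry -67/11): a.
Ratio test on column a — row 1: (101/11)/(3/11) = 101/3; row 2: (10/11)/(26/11) = 5/13; row 3: (5/11)/(2/11) = 5/2. Minimum is 5/13 at row 2 (s_2 leaves); pivot element 26/11.
After the second pivot the obj-row RHS is 520/11 − (-67/11)·(5/13) = 645/13.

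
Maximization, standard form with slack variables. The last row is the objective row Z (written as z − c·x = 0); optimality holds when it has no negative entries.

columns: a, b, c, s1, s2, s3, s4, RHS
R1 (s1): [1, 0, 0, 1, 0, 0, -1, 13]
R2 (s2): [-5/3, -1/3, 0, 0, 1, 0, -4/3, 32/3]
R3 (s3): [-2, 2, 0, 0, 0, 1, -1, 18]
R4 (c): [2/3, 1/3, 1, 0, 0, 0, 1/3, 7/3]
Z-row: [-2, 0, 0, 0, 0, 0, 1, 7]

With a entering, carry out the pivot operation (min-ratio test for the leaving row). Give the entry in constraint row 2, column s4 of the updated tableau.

Ratio test on column a — row 1: 13/1 = 13; row 2: entry -5/3 ≤ 0; row 3: entry -2 ≤ 0; row 4: (7/3)/(2/3) = 7/2. Minimum is 7/2 at row 4 (c leaves); pivot element 2/3.
Divide row 4 by 2/3; eliminate column a from the other rows.
Row 2 update in column s4: -4/3 − (-5/3)·(1/2) = -1/2.

-1/2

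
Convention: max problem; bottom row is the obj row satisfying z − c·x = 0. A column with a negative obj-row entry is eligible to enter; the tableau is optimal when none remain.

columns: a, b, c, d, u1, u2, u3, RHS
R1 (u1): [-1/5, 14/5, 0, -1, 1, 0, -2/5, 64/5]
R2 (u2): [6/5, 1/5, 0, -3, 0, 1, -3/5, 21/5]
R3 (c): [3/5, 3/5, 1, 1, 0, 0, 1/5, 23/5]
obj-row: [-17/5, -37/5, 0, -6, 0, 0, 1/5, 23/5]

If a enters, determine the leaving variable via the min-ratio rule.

u2

Column a entries and ratios — u1: -1/5 ≤ 0, skip; u2: (21/5)/(6/5) = 7/2; c: (23/5)/(3/5) = 23/3.
Smallest ratio is 7/2 in the row of u2, so u2 leaves.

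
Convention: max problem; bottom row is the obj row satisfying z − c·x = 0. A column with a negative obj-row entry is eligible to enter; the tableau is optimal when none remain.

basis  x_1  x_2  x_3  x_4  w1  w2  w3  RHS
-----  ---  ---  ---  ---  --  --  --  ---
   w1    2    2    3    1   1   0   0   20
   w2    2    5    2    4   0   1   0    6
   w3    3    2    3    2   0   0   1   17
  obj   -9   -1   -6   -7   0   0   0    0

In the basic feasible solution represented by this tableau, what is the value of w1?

w1 is basic (row 1); its value is the RHS of that row, 20.

20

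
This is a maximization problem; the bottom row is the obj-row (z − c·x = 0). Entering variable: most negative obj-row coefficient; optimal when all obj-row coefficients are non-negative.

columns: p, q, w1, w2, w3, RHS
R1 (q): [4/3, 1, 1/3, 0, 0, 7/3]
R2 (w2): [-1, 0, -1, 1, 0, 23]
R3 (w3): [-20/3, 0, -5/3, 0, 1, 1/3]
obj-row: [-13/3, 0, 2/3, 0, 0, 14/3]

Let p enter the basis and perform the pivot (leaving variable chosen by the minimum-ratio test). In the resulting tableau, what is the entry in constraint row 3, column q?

Ratio test on column p — row 1: (7/3)/(4/3) = 7/4; row 2: entry -1 ≤ 0; row 3: entry -20/3 ≤ 0. Minimum is 7/4 at row 1 (q leaves); pivot element 4/3.
Divide row 1 by 4/3; eliminate column p from the other rows.
Row 3 update in column q: 0 − (-20/3)·(3/4) = 5.

5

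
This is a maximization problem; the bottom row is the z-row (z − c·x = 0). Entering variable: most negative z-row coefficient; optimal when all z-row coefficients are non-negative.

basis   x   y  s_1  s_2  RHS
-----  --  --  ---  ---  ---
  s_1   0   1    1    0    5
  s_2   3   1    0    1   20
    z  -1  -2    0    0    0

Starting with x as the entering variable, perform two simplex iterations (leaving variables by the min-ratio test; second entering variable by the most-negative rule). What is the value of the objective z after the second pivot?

Ratio test on column x — row 1: entry 0 ≤ 0; row 2: 20/3 = 20/3. Minimum is 20/3 at row 2 (s_2 leaves); pivot element 3.
Pivot on row 2; the z-row RHS becomes 0 − (-1)·(20/3) = 20/3.
Next entering variable (most negative z-row entry -5/3): y.
Ratio test on column y — row 1: 5/1 = 5; row 2: (20/3)/(1/3) = 20. Minimum is 5 at row 1 (s_1 leaves); pivot element 1.
After the second pivot the z-row RHS is 20/3 − (-5/3)·5 = 15.

15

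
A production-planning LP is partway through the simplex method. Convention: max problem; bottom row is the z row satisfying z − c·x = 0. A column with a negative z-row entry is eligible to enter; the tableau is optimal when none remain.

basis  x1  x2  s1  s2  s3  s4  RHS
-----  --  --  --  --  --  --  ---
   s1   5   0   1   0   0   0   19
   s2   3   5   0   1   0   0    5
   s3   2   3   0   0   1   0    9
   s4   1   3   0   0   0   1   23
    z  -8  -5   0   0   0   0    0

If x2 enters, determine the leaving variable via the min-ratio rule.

s2

Column x2 entries and ratios — s1: 0 ≤ 0, skip; s2: 5/5 = 1; s3: 9/3 = 3; s4: 23/3 = 23/3.
Smallest ratio is 1 in the row of s2, so s2 leaves.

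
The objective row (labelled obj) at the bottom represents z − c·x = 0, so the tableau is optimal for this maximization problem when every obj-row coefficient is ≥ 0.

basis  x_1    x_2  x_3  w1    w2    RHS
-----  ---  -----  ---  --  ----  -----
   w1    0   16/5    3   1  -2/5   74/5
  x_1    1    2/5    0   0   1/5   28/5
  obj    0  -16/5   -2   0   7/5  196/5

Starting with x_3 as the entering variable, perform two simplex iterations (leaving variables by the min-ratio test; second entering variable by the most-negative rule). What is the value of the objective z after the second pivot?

54

Ratio test on column x_3 — row 1: (74/5)/3 = 74/15; row 2: entry 0 ≤ 0. Minimum is 74/15 at row 1 (w1 leaves); pivot element 3.
Pivot on row 1; the obj-row RHS becomes 196/5 − (-2)·(74/15) = 736/15.
Next entering variable (most negative obj-row entry -16/15): x_2.
Ratio test on column x_2 — row 1: (74/15)/(16/15) = 37/8; row 2: (28/5)/(2/5) = 14. Minimum is 37/8 at row 1 (x_3 leaves); pivot element 16/15.
After the second pivot the obj-row RHS is 736/15 − (-16/15)·(37/8) = 54.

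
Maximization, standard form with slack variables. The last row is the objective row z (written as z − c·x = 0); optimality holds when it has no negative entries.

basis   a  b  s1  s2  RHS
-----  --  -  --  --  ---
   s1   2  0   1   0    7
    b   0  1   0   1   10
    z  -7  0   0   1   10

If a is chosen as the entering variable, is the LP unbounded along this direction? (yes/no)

Column a has positive entries in row(s) 1, so the ratio test bounds it — not unbounded.

no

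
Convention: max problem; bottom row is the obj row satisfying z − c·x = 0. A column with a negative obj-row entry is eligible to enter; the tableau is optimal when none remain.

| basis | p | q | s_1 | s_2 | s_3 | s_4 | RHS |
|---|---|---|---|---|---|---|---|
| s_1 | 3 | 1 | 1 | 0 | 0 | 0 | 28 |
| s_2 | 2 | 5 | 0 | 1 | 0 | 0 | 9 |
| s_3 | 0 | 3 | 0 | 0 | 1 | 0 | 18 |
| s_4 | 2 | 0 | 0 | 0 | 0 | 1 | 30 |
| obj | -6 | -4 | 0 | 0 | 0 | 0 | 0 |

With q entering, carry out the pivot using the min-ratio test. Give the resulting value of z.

36/5

Ratio test on column q — row 1: 28/1 = 28; row 2: 9/5 = 9/5; row 3: 18/3 = 6; row 4: entry 0 ≤ 0. Minimum is 9/5 at row 2 (s_2 leaves); pivot element 5.
Pivot on row 2; the obj-row RHS becomes 0 − (-4)·(9/5) = 36/5.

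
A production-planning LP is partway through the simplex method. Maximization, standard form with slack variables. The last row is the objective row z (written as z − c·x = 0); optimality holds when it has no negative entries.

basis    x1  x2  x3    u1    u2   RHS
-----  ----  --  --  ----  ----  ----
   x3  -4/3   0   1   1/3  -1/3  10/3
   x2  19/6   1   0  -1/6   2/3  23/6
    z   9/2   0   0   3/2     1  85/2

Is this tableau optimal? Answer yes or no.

yes

Every z-row coefficient is ≥ 0, so the tableau is optimal.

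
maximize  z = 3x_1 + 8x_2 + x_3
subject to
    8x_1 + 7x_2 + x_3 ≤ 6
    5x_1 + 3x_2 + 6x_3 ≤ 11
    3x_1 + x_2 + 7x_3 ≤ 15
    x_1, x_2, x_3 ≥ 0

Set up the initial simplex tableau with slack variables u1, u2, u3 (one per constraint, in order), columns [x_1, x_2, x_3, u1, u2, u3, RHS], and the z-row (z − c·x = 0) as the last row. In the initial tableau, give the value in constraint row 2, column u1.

Slack u1 belongs to constraint 1; its column is the unit vector e_1, so the entry in row 2 is 0.

0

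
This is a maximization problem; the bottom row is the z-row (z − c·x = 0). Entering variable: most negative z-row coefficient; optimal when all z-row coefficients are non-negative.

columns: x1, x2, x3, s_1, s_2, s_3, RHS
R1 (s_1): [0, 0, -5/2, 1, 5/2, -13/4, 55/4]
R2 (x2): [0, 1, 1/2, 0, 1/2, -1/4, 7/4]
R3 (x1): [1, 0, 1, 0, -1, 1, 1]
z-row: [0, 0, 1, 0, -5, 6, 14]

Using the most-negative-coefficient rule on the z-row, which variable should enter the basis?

Negative z-row entries: s_2: -5.
The most negative is -5 in column s_2, so s_2 enters.

s_2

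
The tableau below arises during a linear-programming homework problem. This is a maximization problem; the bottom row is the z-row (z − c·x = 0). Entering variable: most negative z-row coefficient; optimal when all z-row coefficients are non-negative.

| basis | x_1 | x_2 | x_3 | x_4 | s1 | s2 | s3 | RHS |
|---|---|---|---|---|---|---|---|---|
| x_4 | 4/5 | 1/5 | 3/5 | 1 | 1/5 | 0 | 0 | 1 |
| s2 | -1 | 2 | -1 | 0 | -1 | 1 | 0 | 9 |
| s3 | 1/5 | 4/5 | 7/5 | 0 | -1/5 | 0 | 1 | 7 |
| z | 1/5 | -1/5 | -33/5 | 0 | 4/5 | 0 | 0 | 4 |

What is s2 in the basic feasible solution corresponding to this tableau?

s2 is basic (row 2); its value is the RHS of that row, 9.

9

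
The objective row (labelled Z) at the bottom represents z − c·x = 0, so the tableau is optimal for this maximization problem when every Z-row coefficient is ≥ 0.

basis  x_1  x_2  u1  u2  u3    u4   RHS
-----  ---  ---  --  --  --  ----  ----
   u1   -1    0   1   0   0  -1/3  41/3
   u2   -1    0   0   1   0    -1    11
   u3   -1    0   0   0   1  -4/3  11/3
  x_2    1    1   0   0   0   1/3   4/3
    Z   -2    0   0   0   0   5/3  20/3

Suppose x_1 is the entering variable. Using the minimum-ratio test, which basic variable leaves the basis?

x_2

Column x_1 entries and ratios — u1: -1 ≤ 0, skip; u2: -1 ≤ 0, skip; u3: -1 ≤ 0, skip; x_2: (4/3)/1 = 4/3.
Smallest ratio is 4/3 in the row of x_2, so x_2 leaves.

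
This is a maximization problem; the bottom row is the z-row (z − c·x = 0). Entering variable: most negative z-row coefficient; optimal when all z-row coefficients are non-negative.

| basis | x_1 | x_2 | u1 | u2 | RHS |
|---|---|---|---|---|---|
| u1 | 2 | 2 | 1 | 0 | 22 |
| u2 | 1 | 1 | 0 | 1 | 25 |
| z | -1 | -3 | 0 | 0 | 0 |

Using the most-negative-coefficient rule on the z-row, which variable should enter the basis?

Negative z-row entries: x_1: -1, x_2: -3.
The most negative is -3 in column x_2, so x_2 enters.

x_2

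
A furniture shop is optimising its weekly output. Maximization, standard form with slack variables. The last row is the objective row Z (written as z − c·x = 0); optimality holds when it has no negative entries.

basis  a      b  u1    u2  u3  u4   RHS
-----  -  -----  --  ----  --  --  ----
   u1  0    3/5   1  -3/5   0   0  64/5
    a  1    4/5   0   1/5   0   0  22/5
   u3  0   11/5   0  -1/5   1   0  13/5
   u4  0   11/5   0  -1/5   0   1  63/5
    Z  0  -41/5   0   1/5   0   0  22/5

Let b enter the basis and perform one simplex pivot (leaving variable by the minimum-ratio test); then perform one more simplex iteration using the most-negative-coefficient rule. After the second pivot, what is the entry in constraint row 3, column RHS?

Ratio test on column b — row 1: (64/5)/(3/5) = 64/3; row 2: (22/5)/(4/5) = 11/2; row 3: (13/5)/(11/5) = 13/11; row 4: (63/5)/(11/5) = 63/11. Minimum is 13/11 at row 3 (u3 leaves); pivot element 11/5.
Divide row 3 by 11/5; eliminate column b from the other rows.
Second iteration: most negative Z-row entry is -6/11 in column u2, so u2 enters.
Ratio test on column u2 — row 1: entry -6/11 ≤ 0; row 2: (38/11)/(3/11) = 38/3; row 3: entry -1/11 ≤ 0; row 4: entry 0 ≤ 0. Minimum is 38/3 at row 2 (a leaves); pivot element 3/11.
Divide row 2 by 3/11; eliminate column u2 from the other rows.
After both pivots, the entry at constraint row 3, column RHS is 7/3.

7/3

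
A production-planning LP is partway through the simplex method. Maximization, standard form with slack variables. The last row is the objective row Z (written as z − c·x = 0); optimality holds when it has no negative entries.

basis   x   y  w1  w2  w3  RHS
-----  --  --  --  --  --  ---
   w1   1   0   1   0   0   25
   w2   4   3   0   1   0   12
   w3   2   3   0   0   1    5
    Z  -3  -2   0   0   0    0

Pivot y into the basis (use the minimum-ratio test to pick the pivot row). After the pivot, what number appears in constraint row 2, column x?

2

Ratio test on column y — row 1: entry 0 ≤ 0; row 2: 12/3 = 4; row 3: 5/3 = 5/3. Minimum is 5/3 at row 3 (w3 leaves); pivot element 3.
Divide row 3 by 3; eliminate column y from the other rows.
Row 2 update in column x: 4 − 3·(2/3) = 2.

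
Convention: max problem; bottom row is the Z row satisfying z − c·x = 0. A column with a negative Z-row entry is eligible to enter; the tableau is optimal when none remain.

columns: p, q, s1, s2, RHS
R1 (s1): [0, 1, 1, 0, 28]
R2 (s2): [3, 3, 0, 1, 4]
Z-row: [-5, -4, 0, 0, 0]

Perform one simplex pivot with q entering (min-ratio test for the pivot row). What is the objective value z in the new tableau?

Ratio test on column q — row 1: 28/1 = 28; row 2: 4/3 = 4/3. Minimum is 4/3 at row 2 (s2 leaves); pivot element 3.
Pivot on row 2; the Z-row RHS becomes 0 − (-4)·(4/3) = 16/3.

16/3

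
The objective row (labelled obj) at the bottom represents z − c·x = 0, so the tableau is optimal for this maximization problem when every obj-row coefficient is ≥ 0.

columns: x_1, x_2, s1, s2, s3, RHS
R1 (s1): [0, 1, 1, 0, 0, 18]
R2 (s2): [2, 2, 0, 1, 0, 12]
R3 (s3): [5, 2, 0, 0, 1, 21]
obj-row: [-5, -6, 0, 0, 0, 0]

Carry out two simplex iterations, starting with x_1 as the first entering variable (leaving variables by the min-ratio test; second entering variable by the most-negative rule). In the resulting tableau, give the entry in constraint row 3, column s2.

-1/3

Ratio test on column x_1 — row 1: entry 0 ≤ 0; row 2: 12/2 = 6; row 3: 21/5 = 21/5. Minimum is 21/5 at row 3 (s3 leaves); pivot element 5.
Divide row 3 by 5; eliminate column x_1 from the other rows.
Second iteration: most negative obj-row entry is -4 in column x_2, so x_2 enters.
Ratio test on column x_2 — row 1: 18/1 = 18; row 2: (18/5)/(6/5) = 3; row 3: (21/5)/(2/5) = 21/2. Minimum is 3 at row 2 (s2 leaves); pivot element 6/5.
Divide row 2 by 6/5; eliminate column x_2 from the other rows.
After both pivots, the entry at constraint row 3, column s2 is -1/3.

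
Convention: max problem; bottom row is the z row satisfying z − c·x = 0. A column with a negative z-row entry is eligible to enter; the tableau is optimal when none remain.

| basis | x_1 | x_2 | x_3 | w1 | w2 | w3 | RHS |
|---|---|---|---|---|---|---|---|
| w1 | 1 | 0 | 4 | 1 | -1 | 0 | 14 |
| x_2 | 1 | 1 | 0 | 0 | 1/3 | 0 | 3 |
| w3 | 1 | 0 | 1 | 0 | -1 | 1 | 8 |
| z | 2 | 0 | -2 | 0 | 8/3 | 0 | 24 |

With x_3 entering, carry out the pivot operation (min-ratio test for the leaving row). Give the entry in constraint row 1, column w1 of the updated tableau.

Ratio test on column x_3 — row 1: 14/4 = 7/2; row 2: entry 0 ≤ 0; row 3: 8/1 = 8. Minimum is 7/2 at row 1 (w1 leaves); pivot element 4.
Divide row 1 by 4; eliminate column x_3 from the other rows.
In the new row 1, the w1 entry is the old entry divided by the pivot: 1/4 = 1/4.

1/4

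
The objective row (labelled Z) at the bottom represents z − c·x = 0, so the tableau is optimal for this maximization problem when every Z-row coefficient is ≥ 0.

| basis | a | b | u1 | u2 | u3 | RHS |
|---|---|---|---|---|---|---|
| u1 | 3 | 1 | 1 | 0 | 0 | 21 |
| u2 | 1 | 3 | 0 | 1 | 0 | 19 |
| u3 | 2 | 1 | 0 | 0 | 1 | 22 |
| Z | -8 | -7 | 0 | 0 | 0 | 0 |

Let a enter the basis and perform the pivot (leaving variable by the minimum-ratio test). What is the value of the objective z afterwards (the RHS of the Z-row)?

56

Ratio test on column a — row 1: 21/3 = 7; row 2: 19/1 = 19; row 3: 22/2 = 11. Minimum is 7 at row 1 (u1 leaves); pivot element 3.
Pivot on row 1; the Z-row RHS becomes 0 − (-8)·7 = 56.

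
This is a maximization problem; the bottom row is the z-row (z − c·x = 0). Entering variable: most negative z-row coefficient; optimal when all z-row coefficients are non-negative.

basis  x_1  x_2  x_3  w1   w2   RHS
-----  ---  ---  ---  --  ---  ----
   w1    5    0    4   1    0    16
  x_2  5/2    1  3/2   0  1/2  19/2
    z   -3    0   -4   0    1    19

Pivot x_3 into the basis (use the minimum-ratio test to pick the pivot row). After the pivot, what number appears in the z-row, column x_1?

2

Ratio test on column x_3 — row 1: 16/4 = 4; row 2: (19/2)/(3/2) = 19/3. Minimum is 4 at row 1 (w1 leaves); pivot element 4.
Divide row 1 by 4; eliminate column x_3 from the other rows.
z-row update in column x_1: -3 − (-4)·(5/4) = 2.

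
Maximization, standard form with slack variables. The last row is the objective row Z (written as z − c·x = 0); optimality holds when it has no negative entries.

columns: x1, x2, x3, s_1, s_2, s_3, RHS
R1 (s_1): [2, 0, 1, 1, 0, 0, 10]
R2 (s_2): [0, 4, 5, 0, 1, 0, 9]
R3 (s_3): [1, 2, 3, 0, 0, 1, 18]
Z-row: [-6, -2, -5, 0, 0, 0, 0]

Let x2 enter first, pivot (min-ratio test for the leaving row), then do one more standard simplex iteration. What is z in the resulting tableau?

Ratio test on column x2 — row 1: entry 0 ≤ 0; row 2: 9/4 = 9/4; row 3: 18/2 = 9. Minimum is 9/4 at row 2 (s_2 leaves); pivot element 4.
Pivot on row 2; the Z-row RHS becomes 0 − (-2)·(9/4) = 9/2.
Next entering variable (most negative Z-row entry -6): x1.
Ratio test on column x1 — row 1: 10/2 = 5; row 2: entry 0 ≤ 0; row 3: (27/2)/1 = 27/2. Minimum is 5 at row 1 (s_1 leaves); pivot element 2.
After the second pivot the Z-row RHS is 9/2 − (-6)·5 = 69/2.

69/2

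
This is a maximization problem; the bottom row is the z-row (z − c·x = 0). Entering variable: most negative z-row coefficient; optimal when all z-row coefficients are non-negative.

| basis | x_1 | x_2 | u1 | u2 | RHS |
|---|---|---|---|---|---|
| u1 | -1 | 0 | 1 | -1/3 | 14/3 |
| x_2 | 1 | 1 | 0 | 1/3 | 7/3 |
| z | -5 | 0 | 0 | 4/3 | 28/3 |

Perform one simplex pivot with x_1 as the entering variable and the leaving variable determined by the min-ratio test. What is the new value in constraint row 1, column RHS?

7

Ratio test on column x_1 — row 1: entry -1 ≤ 0; row 2: (7/3)/1 = 7/3. Minimum is 7/3 at row 2 (x_2 leaves); pivot element 1.
Divide row 2 by 1; eliminate column x_1 from the other rows.
Row 1 update in column RHS: 14/3 − (-1)·(7/3) = 7.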